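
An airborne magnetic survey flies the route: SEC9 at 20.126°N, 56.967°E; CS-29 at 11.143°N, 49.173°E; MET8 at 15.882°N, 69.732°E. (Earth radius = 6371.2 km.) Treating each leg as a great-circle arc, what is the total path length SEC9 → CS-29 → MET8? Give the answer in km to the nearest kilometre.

SEC9→CS-29: c = 0.204196 rad, d = 1300.97 km
CS-29→MET8: c = 0.358345 rad, d = 2283.09 km
Total = 1300.97 + 2283.09 = 3584.06 km

3584 km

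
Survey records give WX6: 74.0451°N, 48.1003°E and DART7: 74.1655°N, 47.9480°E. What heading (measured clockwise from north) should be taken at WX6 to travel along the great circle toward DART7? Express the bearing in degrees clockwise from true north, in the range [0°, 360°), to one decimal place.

341.0°

Δλ = -0.1523°
y = sin Δλ · cos φ₂ = -0.000725
x = cos φ₁ sin φ₂ − sin φ₁ cos φ₂ cos Δλ = 0.002102
θ = atan2(y, x) = -19.0345° → 340.9655° (mod 360°)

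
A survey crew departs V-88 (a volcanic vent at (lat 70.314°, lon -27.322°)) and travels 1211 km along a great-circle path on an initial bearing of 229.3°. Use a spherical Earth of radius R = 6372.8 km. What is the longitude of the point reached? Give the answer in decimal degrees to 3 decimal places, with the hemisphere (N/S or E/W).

45.094°W

δ = d/R = 1211/6372.8 = 0.190026 rad
φ₂ = arcsin(sin φ₁ cos δ + cos φ₁ sin δ cos θ)
   = arcsin(0.94155·0.98200 + 0.33687·0.18888·-0.65210) = 62.02008°
λ₂ = λ₁ + atan2(sin θ sin δ cos φ₁, cos δ − sin φ₁ sin φ₂) = -45.09370°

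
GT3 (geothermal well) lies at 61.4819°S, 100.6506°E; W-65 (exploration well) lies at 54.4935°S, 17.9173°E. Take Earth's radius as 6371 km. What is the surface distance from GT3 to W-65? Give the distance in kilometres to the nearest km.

Δφ = 6.9884°,  Δλ = -82.7333°
a = sin²(Δφ/2) + cos φ₁ cos φ₂ sin²(Δλ/2) = 0.124824
c = 2·arcsin(√a) = 0.722202 rad = 41.3791°
d = R·c = 6371 × 0.722202 = 4601.1 km

4601 km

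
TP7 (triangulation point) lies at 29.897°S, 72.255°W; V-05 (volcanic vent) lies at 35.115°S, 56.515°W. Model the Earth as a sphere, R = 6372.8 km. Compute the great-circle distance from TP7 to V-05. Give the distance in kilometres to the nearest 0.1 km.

1584.1 km

Δφ = -5.2180°,  Δλ = 15.7400°
a = sin²(Δφ/2) + cos φ₁ cos φ₂ sin²(Δλ/2) = 0.015368
c = 2·arcsin(√a) = 0.248571 rad = 14.2421°
d = R·c = 6372.8 × 0.248571 = 1584.1 km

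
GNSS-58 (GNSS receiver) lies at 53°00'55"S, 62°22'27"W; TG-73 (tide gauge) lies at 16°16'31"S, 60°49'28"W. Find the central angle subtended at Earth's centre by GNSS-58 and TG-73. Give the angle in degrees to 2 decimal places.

GNSS-58: φ = -53.01528°, λ = -62.37417°
TG-73: φ = -16.27528°, λ = -60.82444°
Δφ = 36.7400°,  Δλ = 1.5497°
a = sin²(Δφ/2) + cos φ₁ cos φ₂ sin²(Δλ/2) = 0.099427
c = 2·arcsin(√a) = 0.641587 rad = 36.7602°

36.76°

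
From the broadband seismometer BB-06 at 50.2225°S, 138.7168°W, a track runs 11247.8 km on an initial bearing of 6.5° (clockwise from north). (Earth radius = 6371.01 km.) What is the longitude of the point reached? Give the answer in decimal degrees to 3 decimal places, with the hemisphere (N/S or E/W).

δ = d/R = 11247.8/6371.01 = 1.765466 rad
φ₂ = arcsin(sin φ₁ cos δ + cos φ₁ sin δ cos θ)
   = arcsin(-0.76853·-0.19344 + 0.63981·0.98111·0.99357) = 50.56584°
λ₂ = λ₁ + atan2(sin θ sin δ cos φ₁, cos δ − sin φ₁ sin φ₂) = -128.64670°

128.647°W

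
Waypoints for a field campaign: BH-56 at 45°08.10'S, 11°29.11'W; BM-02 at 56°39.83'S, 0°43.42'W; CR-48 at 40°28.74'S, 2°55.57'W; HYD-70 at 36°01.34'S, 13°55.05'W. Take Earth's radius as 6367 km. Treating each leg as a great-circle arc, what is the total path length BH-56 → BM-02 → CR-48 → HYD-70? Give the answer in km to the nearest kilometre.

BH-56: φ = -45.13500°, λ = -11.48517°
BM-02: φ = -56.66383°, λ = -0.72367°
CR-48: φ = -40.47900°, λ = -2.92617°
HYD-70: φ = -36.02233°, λ = -13.91750°
BH-56→BM-02: c = 0.232878 rad, d = 1482.74 km
BM-02→CR-48: c = 0.283584 rad, d = 1805.58 km
CR-48→HYD-70: c = 0.169370 rad, d = 1078.38 km
Total = 1482.74 + 1805.58 + 1078.38 = 4366.69 km

4367 km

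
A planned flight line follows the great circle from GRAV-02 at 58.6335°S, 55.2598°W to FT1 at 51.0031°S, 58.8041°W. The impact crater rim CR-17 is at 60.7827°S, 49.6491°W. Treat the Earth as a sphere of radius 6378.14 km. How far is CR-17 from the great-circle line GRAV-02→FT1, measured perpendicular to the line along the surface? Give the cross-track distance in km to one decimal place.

220.6 km

δ₁₃ = central angle GRAV-02→CR-17 = 0.061988 rad  (haversine)
θ₁₃ = bearing GRAV-02→CR-17 = 129.613°,  θ₁₂ = bearing GRAV-02→FT1 = 343.550°
dₓₜ = R·arcsin(sin δ₁₃ · sin(θ₁₃ − θ₁₂)) = 6378.14·arcsin(0.06195·sin(-213.937°)) = 220.630 km
|dₓₜ| = 220.630 km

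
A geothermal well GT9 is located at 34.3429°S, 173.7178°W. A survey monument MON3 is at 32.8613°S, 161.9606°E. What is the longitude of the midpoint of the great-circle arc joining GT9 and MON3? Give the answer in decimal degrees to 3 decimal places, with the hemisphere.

174.015°E

Bx = cos φ₂ cos Δλ = 0.765436,  By = cos φ₂ sin Δλ = -0.345955
φₘ = atan2(sin φ₁ + sin φ₂, √((cos φ₁ + Bx)² + By²)) = -34.20404°
λₘ = λ₁ + atan2(By, cos φ₁ + Bx) = 174.01532°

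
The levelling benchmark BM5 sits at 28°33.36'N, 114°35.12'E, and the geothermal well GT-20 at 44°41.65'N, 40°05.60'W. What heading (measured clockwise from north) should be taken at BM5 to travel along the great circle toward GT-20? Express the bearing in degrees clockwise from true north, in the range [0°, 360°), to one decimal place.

341.8°

BM5: φ = +28.55600°, λ = +114.58533°
GT-20: φ = +44.69417°, λ = -40.09333°
Δλ = -154.6787°
y = sin Δλ · cos φ₂ = -0.304036
x = cos φ₁ sin φ₂ − sin φ₁ cos φ₂ cos Δλ = 0.924925
θ = atan2(y, x) = -18.1964° → 341.8036° (mod 360°)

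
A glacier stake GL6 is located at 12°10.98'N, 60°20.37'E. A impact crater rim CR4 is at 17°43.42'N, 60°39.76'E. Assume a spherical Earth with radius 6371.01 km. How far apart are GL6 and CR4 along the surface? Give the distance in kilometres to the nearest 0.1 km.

GL6: φ = +12.18300°, λ = +60.33950°
CR4: φ = +17.72367°, λ = +60.66267°
Δφ = 5.5407°,  Δλ = 0.3232°
a = sin²(Δφ/2) + cos φ₁ cos φ₂ sin²(Δλ/2) = 0.002343
c = 2·arcsin(√a) = 0.096856 rad = 5.5494°
d = R·c = 6371.01 × 0.096856 = 617.1 km

617.1 km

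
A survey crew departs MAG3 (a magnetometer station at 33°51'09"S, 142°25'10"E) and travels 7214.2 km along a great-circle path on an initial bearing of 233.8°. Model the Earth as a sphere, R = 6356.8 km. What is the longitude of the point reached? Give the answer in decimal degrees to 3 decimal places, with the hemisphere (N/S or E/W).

56.519°E

MAG3: φ = -33.85250°, λ = +142.41944°
δ = d/R = 7214.2/6356.8 = 1.134879 rad
φ₂ = arcsin(sin φ₁ cos δ + cos φ₁ sin δ cos θ)
   = arcsin(-0.55706·0.42224 + 0.83047·0.90648·-0.59061) = -42.83014°
λ₂ = λ₁ + atan2(sin θ sin δ cos φ₁, cos δ − sin φ₁ sin φ₂) = 56.51890°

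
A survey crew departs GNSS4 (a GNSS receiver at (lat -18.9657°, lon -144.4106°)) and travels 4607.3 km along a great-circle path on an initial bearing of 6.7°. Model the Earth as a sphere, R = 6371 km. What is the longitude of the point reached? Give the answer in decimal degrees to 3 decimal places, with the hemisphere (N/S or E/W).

139.627°W

δ = d/R = 4607.3/6371 = 0.723167 rad
φ₂ = arcsin(sin φ₁ cos δ + cos φ₁ sin δ cos θ)
   = arcsin(-0.32500·0.74971 + 0.94571·0.66176·0.99317) = 22.20399°
λ₂ = λ₁ + atan2(sin θ sin δ cos φ₁, cos δ − sin φ₁ sin φ₂) = -139.62701°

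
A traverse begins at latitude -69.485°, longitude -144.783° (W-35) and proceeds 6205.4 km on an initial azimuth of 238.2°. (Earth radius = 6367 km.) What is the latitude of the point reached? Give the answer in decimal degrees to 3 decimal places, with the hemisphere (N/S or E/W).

42.741°S

δ = d/R = 6205.4/6367 = 0.974619 rad
φ₂ = arcsin(sin φ₁ cos δ + cos φ₁ sin δ cos θ)
   = arcsin(-0.93658·0.56148 + 0.35045·0.82749·-0.52696) = -42.74128°
λ₂ = λ₁ + atan2(sin θ sin δ cos φ₁, cos δ − sin φ₁ sin φ₂) = 108.46997°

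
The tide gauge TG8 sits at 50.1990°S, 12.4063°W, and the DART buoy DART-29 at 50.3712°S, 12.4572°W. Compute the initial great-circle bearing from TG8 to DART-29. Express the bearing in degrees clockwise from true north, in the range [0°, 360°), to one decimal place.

Δλ = -0.0509°
y = sin Δλ · cos φ₂ = -0.000567
x = cos φ₁ sin φ₂ − sin φ₁ cos φ₂ cos Δλ = -0.003006
θ = atan2(y, x) = -169.3241° → 190.6759° (mod 360°)

190.7°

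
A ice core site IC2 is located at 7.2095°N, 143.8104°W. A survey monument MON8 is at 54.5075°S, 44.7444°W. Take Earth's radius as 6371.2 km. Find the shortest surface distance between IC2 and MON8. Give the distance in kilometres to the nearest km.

Δφ = -61.7170°,  Δλ = 99.0660°
a = sin²(Δφ/2) + cos φ₁ cos φ₂ sin²(Δλ/2) = 0.596471
c = 2·arcsin(√a) = 1.764956 rad = 101.1245°
d = R·c = 6371.2 × 1.764956 = 11244.9 km

11245 km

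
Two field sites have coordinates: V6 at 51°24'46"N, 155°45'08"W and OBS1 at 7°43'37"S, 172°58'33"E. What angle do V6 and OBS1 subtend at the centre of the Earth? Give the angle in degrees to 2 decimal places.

64.97°

V6: φ = +51.41278°, λ = -155.75222°
OBS1: φ = -7.72694°, λ = +172.97583°
Δφ = -59.1397°,  Δλ = -31.2719°
a = sin²(Δφ/2) + cos φ₁ cos φ₂ sin²(Δλ/2) = 0.288424
c = 2·arcsin(√a) = 1.133874 rad = 64.9662°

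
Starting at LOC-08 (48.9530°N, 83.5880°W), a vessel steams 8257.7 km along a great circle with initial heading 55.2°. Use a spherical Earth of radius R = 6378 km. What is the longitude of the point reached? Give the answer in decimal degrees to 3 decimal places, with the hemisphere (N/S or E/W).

22.985°E

δ = d/R = 8257.7/6378 = 1.294716 rad
φ₂ = arcsin(sin φ₁ cos δ + cos φ₁ sin δ cos θ)
   = arcsin(0.75417·0.27259 + 0.65668·0.96213·0.57071) = 34.48285°
λ₂ = λ₁ + atan2(sin θ sin δ cos φ₁, cos δ − sin φ₁ sin φ₂) = 22.98468°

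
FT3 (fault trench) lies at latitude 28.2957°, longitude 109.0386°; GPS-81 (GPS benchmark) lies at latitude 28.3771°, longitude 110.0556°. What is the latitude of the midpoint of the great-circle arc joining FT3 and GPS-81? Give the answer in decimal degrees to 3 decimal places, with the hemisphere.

Bx = cos φ₂ cos Δλ = 0.879700,  By = cos φ₂ sin Δλ = 0.015616
φₘ = atan2(sin φ₁ + sin φ₂, √((cos φ₁ + Bx)² + By²)) = 28.33734°
λₘ = λ₁ + atan2(By, cos φ₁ + Bx) = 109.54691°

28.337°N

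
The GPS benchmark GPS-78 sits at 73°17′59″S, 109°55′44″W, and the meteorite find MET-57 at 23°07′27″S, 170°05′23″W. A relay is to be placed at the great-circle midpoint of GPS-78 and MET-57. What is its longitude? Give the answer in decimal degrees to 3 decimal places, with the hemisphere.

156.888°W

GPS-78: φ = -73.29972°, λ = -109.92889°
MET-57: φ = -23.12417°, λ = -170.08972°
Bx = cos φ₂ cos Δλ = 0.457590,  By = cos φ₂ sin Δλ = -0.797733
φₘ = atan2(sin φ₁ + sin φ₂, √((cos φ₁ + Bx)² + By²)) = -51.05556°
λₘ = λ₁ + atan2(By, cos φ₁ + Bx) = -156.88829°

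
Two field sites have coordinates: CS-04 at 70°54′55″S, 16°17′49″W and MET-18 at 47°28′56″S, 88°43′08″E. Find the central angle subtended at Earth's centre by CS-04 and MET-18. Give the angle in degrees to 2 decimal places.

CS-04: φ = -70.91528°, λ = -16.29694°
MET-18: φ = -47.48222°, λ = +88.71889°
Δφ = 23.4331°,  Δλ = 105.0158°
a = sin²(Δφ/2) + cos φ₁ cos φ₂ sin²(Δλ/2) = 0.180347
c = 2·arcsin(√a) = 0.877202 rad = 50.2600°

50.26°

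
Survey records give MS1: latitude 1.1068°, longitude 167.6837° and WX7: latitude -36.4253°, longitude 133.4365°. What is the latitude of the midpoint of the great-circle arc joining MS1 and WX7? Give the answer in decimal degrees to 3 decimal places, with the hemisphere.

18.415°S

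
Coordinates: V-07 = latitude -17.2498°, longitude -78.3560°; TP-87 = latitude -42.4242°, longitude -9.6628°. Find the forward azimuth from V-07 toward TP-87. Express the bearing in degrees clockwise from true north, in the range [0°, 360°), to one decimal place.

129.4°

Δλ = 68.6932°
y = sin Δλ · cos φ₂ = 0.687715
x = cos φ₁ sin φ₂ − sin φ₁ cos φ₂ cos Δλ = -0.564732
θ = atan2(y, x) = 129.3919° → 129.3919° (mod 360°)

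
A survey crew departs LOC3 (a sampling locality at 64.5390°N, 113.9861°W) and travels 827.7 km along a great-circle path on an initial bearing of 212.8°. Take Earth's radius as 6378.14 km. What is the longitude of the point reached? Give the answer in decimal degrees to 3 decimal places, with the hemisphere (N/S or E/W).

121.599°W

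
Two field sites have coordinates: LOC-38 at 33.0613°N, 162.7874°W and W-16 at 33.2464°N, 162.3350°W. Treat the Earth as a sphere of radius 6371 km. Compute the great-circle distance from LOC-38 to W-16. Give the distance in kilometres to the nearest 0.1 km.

46.9 km

Δφ = 0.1851°,  Δλ = 0.4524°
a = sin²(Δφ/2) + cos φ₁ cos φ₂ sin²(Δλ/2) = 0.000014
c = 2·arcsin(√a) = 0.007358 rad = 0.4216°
d = R·c = 6371 × 0.007358 = 46.9 km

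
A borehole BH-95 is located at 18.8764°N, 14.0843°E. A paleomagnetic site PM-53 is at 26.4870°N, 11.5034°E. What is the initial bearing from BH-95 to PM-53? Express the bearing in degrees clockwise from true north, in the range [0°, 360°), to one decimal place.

Δλ = -2.5809°
y = sin Δλ · cos φ₂ = -0.040303
x = cos φ₁ sin φ₂ − sin φ₁ cos φ₂ cos Δλ = 0.132733
θ = atan2(y, x) = -16.8905° → 343.1095° (mod 360°)

343.1°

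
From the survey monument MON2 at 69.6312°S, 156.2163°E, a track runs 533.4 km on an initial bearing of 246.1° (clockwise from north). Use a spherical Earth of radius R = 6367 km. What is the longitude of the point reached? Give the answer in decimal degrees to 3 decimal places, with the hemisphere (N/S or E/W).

142.568°E

δ = d/R = 533.4/6367 = 0.083776 rad
φ₂ = arcsin(sin φ₁ cos δ + cos φ₁ sin δ cos θ)
   = arcsin(-0.93747·0.99649 + 0.34806·0.08368·-0.40514) = -71.08201°
λ₂ = λ₁ + atan2(sin θ sin δ cos φ₁, cos δ − sin φ₁ sin φ₂) = 142.56789°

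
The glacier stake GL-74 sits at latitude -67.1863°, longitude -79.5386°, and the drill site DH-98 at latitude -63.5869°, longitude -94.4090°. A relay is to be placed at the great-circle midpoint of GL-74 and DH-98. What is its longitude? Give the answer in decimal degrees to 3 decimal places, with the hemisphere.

Bx = cos φ₂ cos Δλ = 0.429942,  By = cos φ₂ sin Δλ = -0.114161
φₘ = atan2(sin φ₁ + sin φ₂, √((cos φ₁ + Bx)² + By²)) = -65.56842°
λₘ = λ₁ + atan2(By, cos φ₁ + Bx) = -87.48663°

87.487°W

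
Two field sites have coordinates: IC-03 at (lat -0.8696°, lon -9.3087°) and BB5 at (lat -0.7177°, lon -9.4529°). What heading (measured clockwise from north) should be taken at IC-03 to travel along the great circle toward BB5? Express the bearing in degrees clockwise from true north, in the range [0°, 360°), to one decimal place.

Δλ = -0.1442°
y = sin Δλ · cos φ₂ = -0.002517
x = cos φ₁ sin φ₂ − sin φ₁ cos φ₂ cos Δλ = 0.002651
θ = atan2(y, x) = -43.5087° → 316.4913° (mod 360°)

316.5°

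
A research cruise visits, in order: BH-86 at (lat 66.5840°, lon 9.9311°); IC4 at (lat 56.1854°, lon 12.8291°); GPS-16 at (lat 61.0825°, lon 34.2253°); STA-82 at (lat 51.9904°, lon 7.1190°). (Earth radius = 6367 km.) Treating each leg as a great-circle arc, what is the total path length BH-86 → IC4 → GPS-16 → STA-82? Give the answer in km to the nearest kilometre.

BH-86→IC4: c = 0.183050 rad, d = 1165.48 km
IC4→GPS-16: c = 0.211089 rad, d = 1344.00 km
GPS-16→STA-82: c = 0.302047 rad, d = 1923.13 km
Total = 1165.48 + 1344.00 + 1923.13 = 4432.61 km

4433 km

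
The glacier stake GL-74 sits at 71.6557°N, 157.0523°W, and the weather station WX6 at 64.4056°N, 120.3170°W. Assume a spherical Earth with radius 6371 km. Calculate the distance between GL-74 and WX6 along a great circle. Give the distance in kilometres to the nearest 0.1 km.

Δφ = -7.2501°,  Δλ = 36.7353°
a = sin²(Δφ/2) + cos φ₁ cos φ₂ sin²(Δλ/2) = 0.017498
c = 2·arcsin(√a) = 0.265338 rad = 15.2028°
d = R·c = 6371 × 0.265338 = 1690.5 km

1690.5 km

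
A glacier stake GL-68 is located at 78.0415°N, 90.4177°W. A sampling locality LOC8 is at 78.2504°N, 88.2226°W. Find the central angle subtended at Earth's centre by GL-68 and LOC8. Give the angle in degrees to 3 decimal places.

Δφ = 0.2089°,  Δλ = 2.1951°
a = sin²(Δφ/2) + cos φ₁ cos φ₂ sin²(Δλ/2) = 0.000019
c = 2·arcsin(√a) = 0.008673 rad = 0.4969°

0.497°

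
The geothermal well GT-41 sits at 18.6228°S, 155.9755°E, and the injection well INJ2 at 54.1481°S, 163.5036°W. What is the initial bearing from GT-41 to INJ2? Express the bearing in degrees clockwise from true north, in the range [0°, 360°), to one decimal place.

148.7°

Δλ = 40.5209°
y = sin Δλ · cos φ₂ = 0.380539
x = cos φ₁ sin φ₂ − sin φ₁ cos φ₂ cos Δλ = -0.625919
θ = atan2(y, x) = 148.7017° → 148.7017° (mod 360°)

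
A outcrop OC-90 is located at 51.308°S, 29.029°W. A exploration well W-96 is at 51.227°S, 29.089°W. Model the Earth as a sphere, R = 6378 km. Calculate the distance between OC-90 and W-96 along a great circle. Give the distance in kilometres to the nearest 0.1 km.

9.9 km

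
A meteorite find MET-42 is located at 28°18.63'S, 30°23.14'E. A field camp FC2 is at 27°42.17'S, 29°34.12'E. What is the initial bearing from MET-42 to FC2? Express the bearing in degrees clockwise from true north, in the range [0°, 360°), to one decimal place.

309.9°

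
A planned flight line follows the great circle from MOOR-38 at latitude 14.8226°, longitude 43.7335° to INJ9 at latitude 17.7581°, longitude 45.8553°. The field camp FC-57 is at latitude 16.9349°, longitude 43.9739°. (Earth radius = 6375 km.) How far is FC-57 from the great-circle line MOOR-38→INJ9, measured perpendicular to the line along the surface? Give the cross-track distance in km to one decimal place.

111.9 km

δ₁₃ = central angle MOOR-38→FC-57 = 0.037087 rad  (haversine)
θ₁₃ = bearing MOOR-38→FC-57 = 6.215°,  θ₁₂ = bearing MOOR-38→INJ9 = 34.461°
dₓₜ = R·arcsin(sin δ₁₃ · sin(θ₁₃ − θ₁₂)) = 6375·arcsin(0.03708·sin(-28.246°)) = -111.872 km
|dₓₜ| = 111.872 km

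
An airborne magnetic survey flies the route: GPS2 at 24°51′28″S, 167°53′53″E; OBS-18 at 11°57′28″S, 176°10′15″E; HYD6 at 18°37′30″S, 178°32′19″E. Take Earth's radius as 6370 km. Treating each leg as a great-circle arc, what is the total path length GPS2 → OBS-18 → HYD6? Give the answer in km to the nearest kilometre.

GPS2: φ = -24.85778°, λ = +167.89806°
OBS-18: φ = -11.95778°, λ = +176.17083°
HYD6: φ = -18.62500°, λ = +178.53861°
GPS2→OBS-18: c = 0.263346 rad, d = 1677.51 km
OBS-18→HYD6: c = 0.122994 rad, d = 783.47 km
Total = 1677.51 + 783.47 = 2460.99 km

2461 km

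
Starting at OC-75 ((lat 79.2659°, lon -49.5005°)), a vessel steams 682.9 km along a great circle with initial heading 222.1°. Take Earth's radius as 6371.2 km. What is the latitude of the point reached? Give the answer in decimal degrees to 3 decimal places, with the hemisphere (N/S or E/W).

74.171°N

δ = d/R = 682.9/6371.2 = 0.107185 rad
φ₂ = arcsin(sin φ₁ cos δ + cos φ₁ sin δ cos θ)
   = arcsin(0.98250·0.99426 + 0.18625·0.10698·-0.74198) = 74.17091°
λ₂ = λ₁ + atan2(sin θ sin δ cos φ₁, cos δ − sin φ₁ sin φ₂) = -64.74523°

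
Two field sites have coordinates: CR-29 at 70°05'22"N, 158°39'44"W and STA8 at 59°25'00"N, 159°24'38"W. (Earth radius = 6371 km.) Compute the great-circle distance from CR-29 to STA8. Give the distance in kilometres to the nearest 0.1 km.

CR-29: φ = +70.08944°, λ = -158.66222°
STA8: φ = +59.41667°, λ = -159.41056°
Δφ = -10.6728°,  Δλ = -0.7483°
a = sin²(Δφ/2) + cos φ₁ cos φ₂ sin²(Δλ/2) = 0.008657
c = 2·arcsin(√a) = 0.186355 rad = 10.6773°
d = R·c = 6371 × 0.186355 = 1187.3 km

1187.3 km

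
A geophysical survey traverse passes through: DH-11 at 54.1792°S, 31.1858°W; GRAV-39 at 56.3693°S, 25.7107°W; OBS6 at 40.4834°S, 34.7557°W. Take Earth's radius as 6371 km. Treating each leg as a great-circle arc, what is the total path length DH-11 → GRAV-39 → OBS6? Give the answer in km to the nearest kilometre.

2308 km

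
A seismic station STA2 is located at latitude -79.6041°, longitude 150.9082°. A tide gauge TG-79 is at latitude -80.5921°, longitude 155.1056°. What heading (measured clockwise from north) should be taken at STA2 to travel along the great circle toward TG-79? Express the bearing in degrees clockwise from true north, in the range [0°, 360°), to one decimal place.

Δλ = 4.1974°
y = sin Δλ · cos φ₂ = 0.011964
x = cos φ₁ sin φ₂ − sin φ₁ cos φ₂ cos Δλ = -0.017674
θ = atan2(y, x) = 145.9047° → 145.9047° (mod 360°)

145.9°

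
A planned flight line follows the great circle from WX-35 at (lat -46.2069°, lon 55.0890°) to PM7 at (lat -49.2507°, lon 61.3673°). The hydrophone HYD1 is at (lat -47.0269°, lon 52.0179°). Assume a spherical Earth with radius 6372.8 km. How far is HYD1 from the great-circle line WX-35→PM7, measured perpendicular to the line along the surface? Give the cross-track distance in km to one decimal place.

218.9 km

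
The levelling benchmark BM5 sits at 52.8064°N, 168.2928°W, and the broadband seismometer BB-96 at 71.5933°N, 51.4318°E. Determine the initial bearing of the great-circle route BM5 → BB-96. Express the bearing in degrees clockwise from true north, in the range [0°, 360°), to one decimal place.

345.3°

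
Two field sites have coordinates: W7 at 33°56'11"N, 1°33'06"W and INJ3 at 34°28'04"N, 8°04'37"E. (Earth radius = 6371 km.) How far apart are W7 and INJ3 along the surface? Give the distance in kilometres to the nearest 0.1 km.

887.1 km

W7: φ = +33.93639°, λ = -1.55167°
INJ3: φ = +34.46778°, λ = +8.07694°
Δφ = 0.5314°,  Δλ = 9.6286°
a = sin²(Δφ/2) + cos φ₁ cos φ₂ sin²(Δλ/2) = 0.004839
c = 2·arcsin(√a) = 0.139245 rad = 7.9781°
d = R·c = 6371 × 0.139245 = 887.1 km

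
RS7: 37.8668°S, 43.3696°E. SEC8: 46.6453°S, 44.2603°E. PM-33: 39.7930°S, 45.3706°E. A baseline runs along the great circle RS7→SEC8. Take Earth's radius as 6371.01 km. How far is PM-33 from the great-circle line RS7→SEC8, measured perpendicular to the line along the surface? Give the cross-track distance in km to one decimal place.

δ₁₃ = central angle RS7→PM-33 = 0.043245 rad  (haversine)
θ₁₃ = bearing RS7→PM-33 = 141.641°,  θ₁₂ = bearing RS7→SEC8 = 176.001°
dₓₜ = R·arcsin(sin δ₁₃ · sin(θ₁₃ − θ₁₂)) = 6371.01·arcsin(0.04323·sin(-34.360°)) = -155.465 km
|dₓₜ| = 155.465 km

155.5 km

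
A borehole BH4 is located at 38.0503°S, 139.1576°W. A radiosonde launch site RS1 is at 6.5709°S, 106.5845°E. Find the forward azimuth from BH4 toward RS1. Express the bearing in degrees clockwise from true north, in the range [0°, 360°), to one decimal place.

Δλ = -114.2579°
y = sin Δλ · cos φ₂ = -0.905716
x = cos φ₁ sin φ₂ − sin φ₁ cos φ₂ cos Δλ = -0.341674
θ = atan2(y, x) = -110.6686° → 249.3314° (mod 360°)

249.3°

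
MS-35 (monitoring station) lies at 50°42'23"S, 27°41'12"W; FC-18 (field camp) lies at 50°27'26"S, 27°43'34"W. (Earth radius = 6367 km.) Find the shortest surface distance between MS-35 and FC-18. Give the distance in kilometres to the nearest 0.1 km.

MS-35: φ = -50.70639°, λ = -27.68667°
FC-18: φ = -50.45722°, λ = -27.72611°
Δφ = 0.2492°,  Δλ = -0.0394°
a = sin²(Δφ/2) + cos φ₁ cos φ₂ sin²(Δλ/2) = 0.000005
c = 2·arcsin(√a) = 0.004371 rad = 0.2504°
d = R·c = 6367 × 0.004371 = 27.8 km

27.8 km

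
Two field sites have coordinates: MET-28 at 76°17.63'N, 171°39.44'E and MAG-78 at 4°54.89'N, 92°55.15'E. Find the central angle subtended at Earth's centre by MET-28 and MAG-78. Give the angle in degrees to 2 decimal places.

MET-28: φ = +76.29383°, λ = +171.65733°
MAG-78: φ = +4.91483°, λ = +92.91917°
Δφ = -71.3790°,  Δλ = -78.7382°
a = sin²(Δφ/2) + cos φ₁ cos φ₂ sin²(Δλ/2) = 0.435331
c = 2·arcsin(√a) = 1.441095 rad = 82.5686°

82.57°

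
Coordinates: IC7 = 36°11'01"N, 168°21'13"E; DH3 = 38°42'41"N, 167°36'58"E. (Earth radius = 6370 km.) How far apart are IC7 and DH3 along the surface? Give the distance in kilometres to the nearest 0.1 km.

288.5 km

IC7: φ = +36.18361°, λ = +168.35361°
DH3: φ = +38.71139°, λ = +167.61611°
Δφ = 2.5278°,  Δλ = -0.7375°
a = sin²(Δφ/2) + cos φ₁ cos φ₂ sin²(Δλ/2) = 0.000513
c = 2·arcsin(√a) = 0.045286 rad = 2.5947°
d = R·c = 6370 × 0.045286 = 288.5 km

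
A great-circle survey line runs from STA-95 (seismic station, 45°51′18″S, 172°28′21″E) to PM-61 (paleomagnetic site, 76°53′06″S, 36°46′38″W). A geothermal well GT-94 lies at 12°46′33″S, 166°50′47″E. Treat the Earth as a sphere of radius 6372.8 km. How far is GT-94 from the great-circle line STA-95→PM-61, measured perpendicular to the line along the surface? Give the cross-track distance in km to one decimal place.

140.9 km

STA-95: φ = -45.85500°, λ = +172.47250°
PM-61: φ = -76.88500°, λ = -36.77722°
GT-94: φ = -12.77583°, λ = +166.84639°
δ₁₃ = central angle STA-95→GT-94 = 0.583308 rad  (haversine)
θ₁₃ = bearing STA-95→GT-94 = 350.004°,  θ₁₂ = bearing STA-95→PM-61 = 172.303°
dₓₜ = R·arcsin(sin δ₁₃ · sin(θ₁₃ − θ₁₂)) = 6372.8·arcsin(0.55079·sin(177.700°)) = 140.860 km
|dₓₜ| = 140.860 km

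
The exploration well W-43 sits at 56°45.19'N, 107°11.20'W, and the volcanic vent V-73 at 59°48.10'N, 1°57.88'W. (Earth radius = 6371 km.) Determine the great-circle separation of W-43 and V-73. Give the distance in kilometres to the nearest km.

W-43: φ = +56.75317°, λ = -107.18667°
V-73: φ = +59.80167°, λ = -1.96467°
Δφ = 3.0485°,  Δλ = 105.2220°
a = sin²(Δφ/2) + cos φ₁ cos φ₂ sin²(Δλ/2) = 0.174793
c = 2·arcsin(√a) = 0.862666 rad = 49.4271°
d = R·c = 6371 × 0.862666 = 5496.0 km

5496 km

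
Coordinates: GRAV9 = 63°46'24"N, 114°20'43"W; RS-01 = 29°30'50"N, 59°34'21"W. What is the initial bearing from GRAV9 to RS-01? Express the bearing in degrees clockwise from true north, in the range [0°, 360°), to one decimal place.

GRAV9: φ = +63.77333°, λ = -114.34528°
RS-01: φ = +29.51389°, λ = -59.57250°
Δλ = 54.7728°
y = sin Δλ · cos φ₂ = 0.710871
x = cos φ₁ sin φ₂ − sin φ₁ cos φ₂ cos Δλ = -0.232587
θ = atan2(y, x) = 108.1174° → 108.1174° (mod 360°)

108.1°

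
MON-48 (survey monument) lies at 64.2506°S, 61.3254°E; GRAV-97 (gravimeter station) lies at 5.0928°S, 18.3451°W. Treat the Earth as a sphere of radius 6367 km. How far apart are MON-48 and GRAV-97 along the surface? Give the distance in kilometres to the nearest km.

8994 km

Δφ = 59.1578°,  Δλ = -79.6705°
a = sin²(Δφ/2) + cos φ₁ cos φ₂ sin²(Δλ/2) = 0.421227
c = 2·arcsin(√a) = 1.412592 rad = 80.9356°
d = R·c = 6367 × 1.412592 = 8994.0 km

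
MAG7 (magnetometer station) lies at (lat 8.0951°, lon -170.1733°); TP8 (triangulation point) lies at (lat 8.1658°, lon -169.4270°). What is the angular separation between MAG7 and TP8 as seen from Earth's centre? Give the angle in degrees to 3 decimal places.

Δφ = 0.0707°,  Δλ = 0.7463°
a = sin²(Δφ/2) + cos φ₁ cos φ₂ sin²(Δλ/2) = 0.000042
c = 2·arcsin(√a) = 0.012953 rad = 0.7422°

0.742°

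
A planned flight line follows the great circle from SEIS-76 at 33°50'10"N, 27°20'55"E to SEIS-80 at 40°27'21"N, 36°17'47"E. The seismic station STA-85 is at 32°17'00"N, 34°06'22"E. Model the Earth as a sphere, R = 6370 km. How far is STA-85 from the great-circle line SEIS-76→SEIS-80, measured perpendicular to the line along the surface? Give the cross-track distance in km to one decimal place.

559.1 km

SEIS-76: φ = +33.83611°, λ = +27.34861°
SEIS-80: φ = +40.45583°, λ = +36.29639°
STA-85: φ = +32.28333°, λ = +34.10611°
δ₁₃ = central angle SEIS-76→STA-85 = 0.102471 rad  (haversine)
θ₁₃ = bearing SEIS-76→STA-85 = 103.470°,  θ₁₂ = bearing SEIS-76→SEIS-80 = 44.499°
dₓₜ = R·arcsin(sin δ₁₃ · sin(θ₁₃ − θ₁₂)) = 6370·arcsin(0.10229·sin(58.971°)) = 559.078 km
|dₓₜ| = 559.078 km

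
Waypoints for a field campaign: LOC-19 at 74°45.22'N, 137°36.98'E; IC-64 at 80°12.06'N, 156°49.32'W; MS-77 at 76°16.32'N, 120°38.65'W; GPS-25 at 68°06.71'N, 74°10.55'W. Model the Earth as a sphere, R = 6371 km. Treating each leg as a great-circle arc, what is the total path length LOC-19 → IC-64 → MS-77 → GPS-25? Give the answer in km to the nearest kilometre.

LOC-19: φ = +74.75367°, λ = +137.61633°
IC-64: φ = +80.20100°, λ = -156.82200°
MS-77: φ = +76.27200°, λ = -120.64417°
GPS-25: φ = +68.11183°, λ = -74.17583°
LOC-19→IC-64: c = 0.248655 rad, d = 1584.18 km
IC-64→MS-77: c = 0.142512 rad, d = 907.95 km
MS-77→GPS-25: c = 0.275315 rad, d = 1754.03 km
Total = 1584.18 + 907.95 + 1754.03 = 4246.16 km

4246 km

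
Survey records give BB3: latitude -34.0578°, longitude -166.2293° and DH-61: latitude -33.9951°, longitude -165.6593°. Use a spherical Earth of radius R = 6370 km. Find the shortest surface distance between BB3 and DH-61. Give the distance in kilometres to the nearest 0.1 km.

Δφ = 0.0627°,  Δλ = 0.5700°
a = sin²(Δφ/2) + cos φ₁ cos φ₂ sin²(Δλ/2) = 0.000017
c = 2·arcsin(√a) = 0.008317 rad = 0.4765°
d = R·c = 6370 × 0.008317 = 53.0 km

53.0 km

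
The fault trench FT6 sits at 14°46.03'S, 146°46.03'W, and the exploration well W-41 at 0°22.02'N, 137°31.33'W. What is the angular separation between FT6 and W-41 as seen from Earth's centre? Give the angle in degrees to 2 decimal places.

17.68°

FT6: φ = -14.76717°, λ = -146.76717°
W-41: φ = +0.36700°, λ = -137.52217°
Δφ = 15.1342°,  Δλ = 9.2450°
a = sin²(Δφ/2) + cos φ₁ cos φ₂ sin²(Δλ/2) = 0.023622
c = 2·arcsin(√a) = 0.308610 rad = 17.6820°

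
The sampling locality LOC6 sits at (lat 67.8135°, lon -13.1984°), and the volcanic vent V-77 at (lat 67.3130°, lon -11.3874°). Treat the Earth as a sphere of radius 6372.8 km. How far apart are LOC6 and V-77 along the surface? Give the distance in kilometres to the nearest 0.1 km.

Δφ = -0.5005°,  Δλ = 1.8110°
a = sin²(Δφ/2) + cos φ₁ cos φ₂ sin²(Δλ/2) = 0.000055
c = 2·arcsin(√a) = 0.014893 rad = 0.8533°
d = R·c = 6372.8 × 0.014893 = 94.9 km

94.9 km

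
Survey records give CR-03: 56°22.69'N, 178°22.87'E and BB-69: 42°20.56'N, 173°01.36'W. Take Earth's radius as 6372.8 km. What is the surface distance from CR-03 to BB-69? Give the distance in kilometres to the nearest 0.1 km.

1677.7 km

CR-03: φ = +56.37817°, λ = +178.38117°
BB-69: φ = +42.34267°, λ = -173.02267°
Δφ = -14.0355°,  Δλ = 8.5962°
a = sin²(Δφ/2) + cos φ₁ cos φ₂ sin²(Δλ/2) = 0.017226
c = 2·arcsin(√a) = 0.263255 rad = 15.0834°
d = R·c = 6372.8 × 0.263255 = 1677.7 km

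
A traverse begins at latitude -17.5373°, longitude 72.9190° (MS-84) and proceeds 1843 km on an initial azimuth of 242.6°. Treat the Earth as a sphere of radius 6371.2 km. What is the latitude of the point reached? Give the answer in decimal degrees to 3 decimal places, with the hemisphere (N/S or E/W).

δ = d/R = 1843/6371.2 = 0.289270 rad
φ₂ = arcsin(sin φ₁ cos δ + cos φ₁ sin δ cos θ)
   = arcsin(-0.30133·0.95845 + 0.95352·0.28525·-0.46020) = -24.45504°
λ₂ = λ₁ + atan2(sin θ sin δ cos φ₁, cos δ − sin φ₁ sin φ₂) = 56.76551°

24.455°S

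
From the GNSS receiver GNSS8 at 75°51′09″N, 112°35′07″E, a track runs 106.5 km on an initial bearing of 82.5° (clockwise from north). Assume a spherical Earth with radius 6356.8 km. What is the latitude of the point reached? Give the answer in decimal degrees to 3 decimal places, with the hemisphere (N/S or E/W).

GNSS8: φ = +75.85250°, λ = +112.58528°
δ = d/R = 106.5/6356.8 = 0.016754 rad
φ₂ = arcsin(sin φ₁ cos δ + cos φ₁ sin δ cos θ)
   = arcsin(0.96967·0.99986 + 0.24442·0.01675·0.13053) = 75.94619°
λ₂ = λ₁ + atan2(sin θ sin δ cos φ₁, cos δ − sin φ₁ sin φ₂) = 116.50733°

75.946°N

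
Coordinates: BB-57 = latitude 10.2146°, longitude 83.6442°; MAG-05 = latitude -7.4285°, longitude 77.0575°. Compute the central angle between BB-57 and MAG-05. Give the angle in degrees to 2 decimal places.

18.82°

Δφ = -17.6431°,  Δλ = -6.5867°
a = sin²(Δφ/2) + cos φ₁ cos φ₂ sin²(Δλ/2) = 0.026739
c = 2·arcsin(√a) = 0.328518 rad = 18.8227°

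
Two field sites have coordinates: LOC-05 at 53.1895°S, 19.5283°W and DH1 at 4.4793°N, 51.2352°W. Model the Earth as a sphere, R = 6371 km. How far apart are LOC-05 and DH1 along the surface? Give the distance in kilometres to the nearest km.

7065 km

Δφ = 57.6688°,  Δλ = -31.7069°
a = sin²(Δφ/2) + cos φ₁ cos φ₂ sin²(Δλ/2) = 0.277171
c = 2·arcsin(√a) = 1.108887 rad = 63.5345°
d = R·c = 6371 × 1.108887 = 7064.7 km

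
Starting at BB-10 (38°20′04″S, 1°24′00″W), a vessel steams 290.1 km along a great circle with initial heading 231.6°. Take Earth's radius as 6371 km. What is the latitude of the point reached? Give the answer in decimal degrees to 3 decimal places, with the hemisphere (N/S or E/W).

39.925°S

BB-10: φ = -38.33444°, λ = -1.40000°
δ = d/R = 290.1/6371 = 0.045534 rad
φ₂ = arcsin(sin φ₁ cos δ + cos φ₁ sin δ cos θ)
   = arcsin(-0.62025·0.99896 + 0.78440·0.04552·-0.62115) = -39.92512°
λ₂ = λ₁ + atan2(sin θ sin δ cos φ₁, cos δ − sin φ₁ sin φ₂) = -4.06616°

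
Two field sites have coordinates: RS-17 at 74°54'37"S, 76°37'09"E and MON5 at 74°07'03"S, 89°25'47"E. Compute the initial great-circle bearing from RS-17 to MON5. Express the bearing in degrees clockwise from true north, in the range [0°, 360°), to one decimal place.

83.2°

RS-17: φ = -74.91028°, λ = +76.61917°
MON5: φ = -74.11750°, λ = +89.42972°
Δλ = 12.8106°
y = sin Δλ · cos φ₂ = 0.060679
x = cos φ₁ sin φ₂ − sin φ₁ cos φ₂ cos Δλ = 0.007259
θ = atan2(y, x) = 83.1781° → 83.1781° (mod 360°)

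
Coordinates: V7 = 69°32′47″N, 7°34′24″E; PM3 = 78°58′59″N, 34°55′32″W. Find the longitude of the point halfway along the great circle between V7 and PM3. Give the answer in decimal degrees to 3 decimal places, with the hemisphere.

V7: φ = +69.54639°, λ = +7.57333°
PM3: φ = +78.98306°, λ = -34.92556°
Bx = cos φ₂ cos Δλ = 0.140896,  By = cos φ₂ sin Δλ = -0.129102
φₘ = atan2(sin φ₁ + sin φ₂, √((cos φ₁ + Bx)² + By²)) = 75.19556°
λₘ = λ₁ + atan2(By, cos φ₁ + Bx) = -7.17723°

7.177°W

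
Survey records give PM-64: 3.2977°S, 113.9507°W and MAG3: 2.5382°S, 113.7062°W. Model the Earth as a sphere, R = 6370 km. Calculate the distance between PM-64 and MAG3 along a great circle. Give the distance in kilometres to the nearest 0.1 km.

88.7 km

Δφ = 0.7595°,  Δλ = 0.2445°
a = sin²(Δφ/2) + cos φ₁ cos φ₂ sin²(Δλ/2) = 0.000048
c = 2·arcsin(√a) = 0.013924 rad = 0.7978°
d = R·c = 6370 × 0.013924 = 88.7 km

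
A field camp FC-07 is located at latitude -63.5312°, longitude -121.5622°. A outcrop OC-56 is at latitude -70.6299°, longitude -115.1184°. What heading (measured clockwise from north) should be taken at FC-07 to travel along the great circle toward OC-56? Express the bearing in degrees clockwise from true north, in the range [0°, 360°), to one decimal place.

Δλ = 6.4438°
y = sin Δλ · cos φ₂ = 0.037223
x = cos φ₁ sin φ₂ − sin φ₁ cos φ₂ cos Δλ = -0.125455
θ = atan2(y, x) = 163.4742° → 163.4742° (mod 360°)

163.5°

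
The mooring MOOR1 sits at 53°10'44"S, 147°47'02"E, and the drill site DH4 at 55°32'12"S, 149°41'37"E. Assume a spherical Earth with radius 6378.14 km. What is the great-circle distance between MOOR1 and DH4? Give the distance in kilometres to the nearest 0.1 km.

MOOR1: φ = -53.17889°, λ = +147.78389°
DH4: φ = -55.53667°, λ = +149.69361°
Δφ = -2.3578°,  Δλ = 1.9097°
a = sin²(Δφ/2) + cos φ₁ cos φ₂ sin²(Δλ/2) = 0.000517
c = 2·arcsin(√a) = 0.045500 rad = 2.6070°
d = R·c = 6378.14 × 0.045500 = 290.2 km

290.2 km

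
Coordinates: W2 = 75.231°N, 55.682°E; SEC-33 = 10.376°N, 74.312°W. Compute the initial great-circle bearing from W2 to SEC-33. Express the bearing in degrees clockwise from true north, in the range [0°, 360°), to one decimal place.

311.1°

Δλ = -129.9940°
y = sin Δλ · cos φ₂ = -0.753584
x = cos φ₁ sin φ₂ − sin φ₁ cos φ₂ cos Δλ = 0.657224
θ = atan2(y, x) = -48.9073° → 311.0927° (mod 360°)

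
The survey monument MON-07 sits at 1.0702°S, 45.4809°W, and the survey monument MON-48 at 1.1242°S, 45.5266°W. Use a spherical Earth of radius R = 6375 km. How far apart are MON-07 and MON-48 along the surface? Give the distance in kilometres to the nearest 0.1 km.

7.9 km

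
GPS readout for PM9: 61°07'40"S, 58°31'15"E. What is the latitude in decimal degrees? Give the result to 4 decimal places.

61.1278°S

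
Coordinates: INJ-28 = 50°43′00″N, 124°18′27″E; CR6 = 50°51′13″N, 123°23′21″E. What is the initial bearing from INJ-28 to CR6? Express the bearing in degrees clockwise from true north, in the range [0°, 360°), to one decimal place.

INJ-28: φ = +50.71667°, λ = +124.30750°
CR6: φ = +50.85361°, λ = +123.38917°
Δλ = -0.9183°
y = sin Δλ · cos φ₂ = -0.010118
x = cos φ₁ sin φ₂ − sin φ₁ cos φ₂ cos Δλ = 0.002453
θ = atan2(y, x) = -76.3729° → 283.6271° (mod 360°)

283.6°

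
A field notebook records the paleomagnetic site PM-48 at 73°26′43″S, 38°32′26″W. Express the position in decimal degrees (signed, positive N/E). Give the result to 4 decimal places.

lat: 73.4453° S → -73.4453°
lon: 38.5406° W → -38.5406°

-73.4453°, -38.5406°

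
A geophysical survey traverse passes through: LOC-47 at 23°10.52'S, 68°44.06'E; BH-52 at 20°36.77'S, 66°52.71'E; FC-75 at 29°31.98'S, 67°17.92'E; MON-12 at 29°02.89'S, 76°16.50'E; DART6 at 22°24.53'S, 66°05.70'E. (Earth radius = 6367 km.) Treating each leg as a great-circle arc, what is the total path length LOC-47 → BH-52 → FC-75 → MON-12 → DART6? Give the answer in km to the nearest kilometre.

LOC-47: φ = -23.17533°, λ = +68.73433°
BH-52: φ = -20.61283°, λ = +66.87850°
FC-75: φ = -29.53300°, λ = +67.29867°
MON-12: φ = -29.04817°, λ = +76.27500°
DART6: φ = -22.40883°, λ = +66.09500°
LOC-47→BH-52: c = 0.053882 rad, d = 343.07 km
BH-52→FC-75: c = 0.155827 rad, d = 992.15 km
FC-75→MON-12: c = 0.136864 rad, d = 871.41 km
MON-12→DART6: c = 0.197448 rad, d = 1257.15 km
Total = 343.07 + 992.15 + 871.41 + 1257.15 = 3463.78 km

3464 km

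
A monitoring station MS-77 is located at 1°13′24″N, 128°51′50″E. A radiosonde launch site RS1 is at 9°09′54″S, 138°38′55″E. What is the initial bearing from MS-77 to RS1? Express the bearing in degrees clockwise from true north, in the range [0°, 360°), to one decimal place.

MS-77: φ = +1.22333°, λ = +128.86389°
RS1: φ = -9.16500°, λ = +138.64861°
Δλ = 9.7847°
y = sin Δλ · cos φ₂ = 0.167777
x = cos φ₁ sin φ₂ − sin φ₁ cos φ₂ cos Δλ = -0.180012
θ = atan2(y, x) = 137.0148° → 137.0148° (mod 360°)

137.0°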